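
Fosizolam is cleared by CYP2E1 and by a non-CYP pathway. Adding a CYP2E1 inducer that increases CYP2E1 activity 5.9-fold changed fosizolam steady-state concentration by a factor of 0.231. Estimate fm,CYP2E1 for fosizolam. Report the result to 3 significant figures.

0.679

Let x = fm,CYP2E1. Because steady-state concentration ∝ 1/CL, relative clearance rose to 1/0.231 = 4.329.
Setting x·5.9 + (1 − x) = 4.329 and solving: x = (4.329 − 1)/(5.9 − 1) = 0.679.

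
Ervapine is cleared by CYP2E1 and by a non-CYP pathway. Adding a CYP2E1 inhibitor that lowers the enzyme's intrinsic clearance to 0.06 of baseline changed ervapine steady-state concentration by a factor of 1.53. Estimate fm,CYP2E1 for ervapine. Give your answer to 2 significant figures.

0.37

CL'/CL = 1 / 1.53 = 0.6536
0.06·fm + (1 − fm) = 0.6536
fm = (0.6536 − 1) / (0.06 − 1) = 0.37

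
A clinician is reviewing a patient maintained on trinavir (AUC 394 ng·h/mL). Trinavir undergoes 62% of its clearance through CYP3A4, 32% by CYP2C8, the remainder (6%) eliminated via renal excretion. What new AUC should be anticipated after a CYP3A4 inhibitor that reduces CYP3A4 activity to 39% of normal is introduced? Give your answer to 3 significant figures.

The CYP3A4 pathway (62% of clearance) drops to 0.39× activity: 0.62 × 0.39 = 0.2418.
CYP2C8 (32%) and the residual 6% are unaffected.
New clearance relative to baseline: 0.2418 + 0.32 + 0.06 = 0.6218.
With dosing unchanged, AUC scales as 1/CL: 394 / 0.6218 = 634 ng·h/mL.

634 ng·h/mL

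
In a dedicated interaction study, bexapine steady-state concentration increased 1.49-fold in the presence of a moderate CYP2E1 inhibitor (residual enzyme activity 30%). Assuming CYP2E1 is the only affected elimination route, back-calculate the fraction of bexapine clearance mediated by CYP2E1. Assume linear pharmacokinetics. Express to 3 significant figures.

CL'/CL = 1 / 1.49 = 0.6711
0.3·fm + (1 − fm) = 0.6711
fm = (0.6711 − 1) / (0.3 − 1) = 0.470

0.470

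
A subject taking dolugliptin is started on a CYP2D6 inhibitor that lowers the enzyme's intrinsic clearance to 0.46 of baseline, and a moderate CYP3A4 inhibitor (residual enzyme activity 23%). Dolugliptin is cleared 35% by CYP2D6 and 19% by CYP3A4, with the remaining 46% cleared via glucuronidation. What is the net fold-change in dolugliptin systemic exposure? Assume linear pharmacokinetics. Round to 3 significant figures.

CYP2D6: 0.35 × 0.46 = 0.161
CYP3A4: 0.19 × 0.23 = 0.0437
Other: 0.46 (unchanged)
Relative clearance = 0.161 + 0.0437 + 0.46 = 0.6647.
Systemic exposure ∝ 1/CL: fold-change = 1 / 0.6647 = 1.50.

1.50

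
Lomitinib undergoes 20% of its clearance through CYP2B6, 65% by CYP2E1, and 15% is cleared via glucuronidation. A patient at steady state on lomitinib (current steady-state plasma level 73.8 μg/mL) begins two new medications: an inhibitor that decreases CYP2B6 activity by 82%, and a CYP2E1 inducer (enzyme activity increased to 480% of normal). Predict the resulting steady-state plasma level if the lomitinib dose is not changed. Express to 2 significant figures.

The CYP2B6 pathway (20% of clearance) drops to 0.18× activity: 0.2 × 0.18 = 0.036.
The CYP2E1 pathway (65% of clearance) is boosted to 4.8× activity: 0.65 × 4.8 = 3.12.
The remaining 15% of clearance is unaffected.
New clearance relative to baseline: 0.036 + 3.12 + 0.15 = 3.306.
New steady-state plasma level = 73.8 / 3.306 = 22 μg/mL (concentration scales inversely with clearance).

22 μg/mL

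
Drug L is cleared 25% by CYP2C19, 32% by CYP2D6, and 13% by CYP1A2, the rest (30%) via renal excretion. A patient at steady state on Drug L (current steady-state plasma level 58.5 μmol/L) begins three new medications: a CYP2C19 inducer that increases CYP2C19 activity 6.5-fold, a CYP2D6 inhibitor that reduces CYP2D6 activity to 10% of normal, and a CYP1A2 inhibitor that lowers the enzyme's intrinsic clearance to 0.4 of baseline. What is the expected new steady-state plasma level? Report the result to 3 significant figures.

CYP2C19: 0.25 × 6.5 = 1.625
CYP2D6: 0.32 × 0.1 = 0.032
CYP1A2: 0.13 × 0.4 = 0.052
Other: 0.3 (unchanged)
CL_new/CL_old = 1.625 + 0.032 + 0.052 + 0.3 = 2.009.
Steady-state plasma level ∝ 1/CL: new value = 58.5 / 2.009 = 29.1 μmol/L.

29.1 μmol/L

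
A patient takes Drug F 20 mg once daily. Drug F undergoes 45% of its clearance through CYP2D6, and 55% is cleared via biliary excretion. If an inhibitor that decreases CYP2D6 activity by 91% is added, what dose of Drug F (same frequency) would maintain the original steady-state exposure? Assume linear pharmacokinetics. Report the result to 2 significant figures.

12 mg

The CYP2D6 pathway (45% of clearance) drops to 0.09× activity: 0.45 × 0.09 = 0.0405.
Non-CYP routes (55%) are unchanged.
New clearance relative to baseline: 0.0405 + 0.55 = 0.5905.
To maintain the same steady-state level, dose must scale with clearance: new dose = 20 × 0.5905 = 12 mg.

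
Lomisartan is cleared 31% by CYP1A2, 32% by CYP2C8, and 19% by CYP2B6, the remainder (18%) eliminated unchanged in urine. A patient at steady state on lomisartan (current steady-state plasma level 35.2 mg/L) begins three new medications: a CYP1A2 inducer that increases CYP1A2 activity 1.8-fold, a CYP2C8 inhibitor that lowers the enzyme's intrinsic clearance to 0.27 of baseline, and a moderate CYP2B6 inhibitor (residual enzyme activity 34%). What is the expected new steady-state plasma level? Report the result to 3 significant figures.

The CYP1A2 pathway (31% of clearance) is boosted to 1.8× activity: 0.31 × 1.8 = 0.558.
The CYP2C8 pathway (32% of clearance) is reduced to 0.27× activity: 0.32 × 0.27 = 0.0864.
The CYP2B6 pathway (19% of clearance) is reduced to 0.34× activity: 0.19 × 0.34 = 0.0646.
The remaining 18% of clearance is unaffected.
CL_new/CL_old = 0.558 + 0.0864 + 0.0646 + 0.18 = 0.889.
New steady-state plasma level = 35.2 / 0.889 = 39.6 mg/L (concentration scales inversely with clearance).

39.6 mg/L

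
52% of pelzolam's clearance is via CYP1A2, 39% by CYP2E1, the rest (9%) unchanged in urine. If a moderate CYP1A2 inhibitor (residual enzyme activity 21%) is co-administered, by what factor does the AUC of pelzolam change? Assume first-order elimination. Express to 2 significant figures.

1.7

The CYP1A2 pathway (52% of clearance) falls to 0.21× activity: 0.52 × 0.21 = 0.1092.
CYP2E1 (39%) and the residual 9% are unaffected.
New clearance relative to baseline: 0.1092 + 0.39 + 0.09 = 0.5892.
Since AUC ∝ 1/CL, the ratio is 1 / 0.5892 = 1.7.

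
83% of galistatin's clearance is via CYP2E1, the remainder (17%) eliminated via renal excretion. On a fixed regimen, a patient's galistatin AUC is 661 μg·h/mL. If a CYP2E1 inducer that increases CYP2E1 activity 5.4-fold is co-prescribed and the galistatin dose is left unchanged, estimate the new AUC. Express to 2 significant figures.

1.4 × 10² μg·h/mL

CYP2E1: 0.83 × 5.4 = 4.482
Other: 0.17 (unchanged)
Relative clearance = 4.482 + 0.17 = 4.652.
With dosing unchanged, AUC scales as 1/CL: 661 / 4.652 = 1.4 × 10² μg·h/mL.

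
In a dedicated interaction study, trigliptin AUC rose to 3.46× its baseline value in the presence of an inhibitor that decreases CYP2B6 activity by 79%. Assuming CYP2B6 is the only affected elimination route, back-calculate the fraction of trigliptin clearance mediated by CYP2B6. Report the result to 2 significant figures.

0.90

CL'/CL = 1 / 3.46 = 0.289
0.21·fm + (1 − fm) = 0.289
fm = (0.289 − 1) / (0.21 − 1) = 0.90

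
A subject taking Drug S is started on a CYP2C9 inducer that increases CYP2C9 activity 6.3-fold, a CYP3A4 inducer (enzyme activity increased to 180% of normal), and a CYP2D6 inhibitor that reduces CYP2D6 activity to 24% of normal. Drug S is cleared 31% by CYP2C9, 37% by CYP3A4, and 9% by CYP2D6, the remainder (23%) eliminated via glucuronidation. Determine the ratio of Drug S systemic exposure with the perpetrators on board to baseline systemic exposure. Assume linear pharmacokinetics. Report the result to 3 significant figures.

0.348

The CYP2C9 pathway (31% of clearance) rises to 6.3× activity: 0.31 × 6.3 = 1.953.
The CYP3A4 pathway (37% of clearance) increases to 1.8× activity: 0.37 × 1.8 = 0.666.
The CYP2D6 pathway (9% of clearance) falls to 0.24× activity: 0.09 × 0.24 = 0.0216.
The remaining 23% of clearance is unaffected.
CL_new/CL_old = 1.953 + 0.666 + 0.0216 + 0.23 = 2.8706.
Systemic exposure ∝ 1/CL: fold-change = 1 / 2.8706 = 0.348.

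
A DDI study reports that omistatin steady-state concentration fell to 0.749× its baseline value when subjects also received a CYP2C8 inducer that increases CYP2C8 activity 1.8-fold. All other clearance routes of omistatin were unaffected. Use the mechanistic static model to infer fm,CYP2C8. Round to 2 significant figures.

0.42

CL'/CL = 1 / 0.749 = 1.335
1.8·fm + (1 − fm) = 1.335
fm = (1.335 − 1) / (1.8 − 1) = 0.42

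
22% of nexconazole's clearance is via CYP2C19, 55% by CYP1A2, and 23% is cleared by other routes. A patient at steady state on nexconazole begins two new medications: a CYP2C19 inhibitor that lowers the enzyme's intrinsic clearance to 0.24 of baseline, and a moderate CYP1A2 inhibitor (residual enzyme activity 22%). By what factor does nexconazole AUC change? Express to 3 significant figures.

2.48

The CYP2C19 pathway (22% of clearance) is reduced to 0.24× activity: 0.22 × 0.24 = 0.0528.
The CYP1A2 pathway (55% of clearance) is reduced to 0.22× activity: 0.55 × 0.22 = 0.121.
The remaining 23% of clearance is unaffected.
New clearance relative to baseline: 0.0528 + 0.121 + 0.23 = 0.4038.
Because AUC varies inversely with clearance, the combined effect is 1 / 0.4038 = 2.48.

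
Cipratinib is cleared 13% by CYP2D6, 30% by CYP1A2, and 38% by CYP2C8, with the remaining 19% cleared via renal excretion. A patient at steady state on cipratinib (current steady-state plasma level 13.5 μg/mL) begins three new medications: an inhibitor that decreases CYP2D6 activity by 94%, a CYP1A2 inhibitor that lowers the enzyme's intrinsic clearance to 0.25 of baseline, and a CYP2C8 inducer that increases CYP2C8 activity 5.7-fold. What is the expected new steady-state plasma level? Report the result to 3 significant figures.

The CYP2D6 pathway (13% of clearance) is reduced to 0.06× activity: 0.13 × 0.06 = 0.0078.
The CYP1A2 pathway (30% of clearance) is reduced to 0.25× activity: 0.3 × 0.25 = 0.075.
The CYP2C8 pathway (38% of clearance) rises to 5.7× activity: 0.38 × 5.7 = 2.166.
Non-CYP routes (19%) are unchanged.
Relative clearance = 0.0078 + 0.075 + 2.166 + 0.19 = 2.4388.
Dividing the baseline by the relative clearance: 13.5 / 2.4388 = 5.54 μg/mL.

5.54 μg/mL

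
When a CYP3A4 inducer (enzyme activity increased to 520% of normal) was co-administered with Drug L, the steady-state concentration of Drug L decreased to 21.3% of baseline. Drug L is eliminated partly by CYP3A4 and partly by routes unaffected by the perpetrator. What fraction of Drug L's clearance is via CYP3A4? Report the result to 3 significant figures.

CL'/CL = 1 / 0.213 = 4.695
5.2·fm + (1 − fm) = 4.695
fm = (4.695 − 1) / (5.2 − 1) = 0.880

0.880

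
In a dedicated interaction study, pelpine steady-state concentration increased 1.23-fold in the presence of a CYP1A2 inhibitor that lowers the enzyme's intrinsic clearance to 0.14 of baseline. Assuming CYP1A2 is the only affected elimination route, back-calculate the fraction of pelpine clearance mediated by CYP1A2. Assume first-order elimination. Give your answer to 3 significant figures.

Let x = fm,CYP1A2. Because steady-state concentration ∝ 1/CL, relative clearance fell to 1/1.23 = 0.813.
Setting x·0.14 + (1 − x) = 0.813 and solving: x = (0.813 − 1)/(0.14 − 1) = 0.217.

0.217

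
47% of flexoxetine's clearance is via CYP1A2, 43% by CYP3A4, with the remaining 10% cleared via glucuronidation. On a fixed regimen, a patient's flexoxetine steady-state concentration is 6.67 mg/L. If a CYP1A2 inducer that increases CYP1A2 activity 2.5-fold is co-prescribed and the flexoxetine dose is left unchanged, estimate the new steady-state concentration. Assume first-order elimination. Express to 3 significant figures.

3.91 mg/L

The CYP1A2 pathway (47% of clearance) rises to 2.5× activity: 0.47 × 2.5 = 1.175.
CYP3A4 (43%) and the residual 10% are unaffected.
CL_new/CL_old = 1.175 + 0.43 + 0.1 = 1.705.
New steady-state concentration = baseline ÷ relative clearance = 6.67 / 1.705 = 3.91 mg/L.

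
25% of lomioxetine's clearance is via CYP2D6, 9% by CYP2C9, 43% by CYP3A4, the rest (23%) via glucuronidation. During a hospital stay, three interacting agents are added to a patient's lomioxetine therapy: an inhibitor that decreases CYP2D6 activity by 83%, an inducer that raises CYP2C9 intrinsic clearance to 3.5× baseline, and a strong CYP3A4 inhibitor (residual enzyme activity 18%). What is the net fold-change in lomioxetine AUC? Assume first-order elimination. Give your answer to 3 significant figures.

CYP2D6: 0.25 × 0.17 = 0.0425
CYP2C9: 0.09 × 3.5 = 0.315
CYP3A4: 0.43 × 0.18 = 0.0774
Other: 0.23 (unchanged)
CL_new/CL_old = 0.0425 + 0.315 + 0.0774 + 0.23 = 0.6649.
AUC ∝ 1/CL: fold-change = 1 / 0.6649 = 1.50.

1.50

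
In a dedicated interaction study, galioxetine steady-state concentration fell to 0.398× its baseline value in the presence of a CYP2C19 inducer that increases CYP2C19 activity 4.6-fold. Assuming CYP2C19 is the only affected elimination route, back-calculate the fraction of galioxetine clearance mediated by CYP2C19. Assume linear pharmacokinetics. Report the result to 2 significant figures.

Write x for the fraction cleared via CYP2C19. The observed steady-state concentration change means clearance rose to 1/0.398 = 2.513 of baseline.
Setting x·4.6 + (1 − x) = 2.513 and solving: x = (2.513 − 1)/(4.6 − 1) = 0.42.

0.42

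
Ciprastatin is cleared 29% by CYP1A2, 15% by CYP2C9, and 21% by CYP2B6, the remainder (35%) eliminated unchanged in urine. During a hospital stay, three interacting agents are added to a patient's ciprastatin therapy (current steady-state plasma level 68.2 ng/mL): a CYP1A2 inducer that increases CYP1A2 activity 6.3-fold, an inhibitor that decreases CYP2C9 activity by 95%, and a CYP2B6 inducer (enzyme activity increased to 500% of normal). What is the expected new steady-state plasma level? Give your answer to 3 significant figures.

The CYP1A2 pathway (29% of clearance) is boosted to 6.3× activity: 0.29 × 6.3 = 1.827.
The CYP2C9 pathway (15% of clearance) drops to 0.05× activity: 0.15 × 0.05 = 0.0075.
The CYP2B6 pathway (21% of clearance) rises to 5× activity: 0.21 × 5 = 1.05.
The remaining 35% of clearance is unaffected.
CL_new/CL_old = 1.827 + 0.0075 + 1.05 + 0.35 = 3.2345.
Steady-state plasma level ∝ 1/CL: new value = 68.2 / 3.2345 = 21.1 ng/mL.

21.1 ng/mL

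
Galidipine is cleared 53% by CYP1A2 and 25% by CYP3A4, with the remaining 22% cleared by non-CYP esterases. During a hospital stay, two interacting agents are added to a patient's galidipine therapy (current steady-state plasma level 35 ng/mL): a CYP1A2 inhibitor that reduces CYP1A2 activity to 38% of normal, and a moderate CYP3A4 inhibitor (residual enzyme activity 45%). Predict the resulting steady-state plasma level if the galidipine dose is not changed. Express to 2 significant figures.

66 ng/mL

The CYP1A2 pathway (53% of clearance) is reduced to 0.38× activity: 0.53 × 0.38 = 0.2014.
The CYP3A4 pathway (25% of clearance) falls to 0.45× activity: 0.25 × 0.45 = 0.1125.
The remaining 22% of clearance is unaffected.
Relative clearance = 0.2014 + 0.1125 + 0.22 = 0.5339.
New steady-state plasma level = 35 / 0.5339 = 66 ng/mL (concentration scales inversely with clearance).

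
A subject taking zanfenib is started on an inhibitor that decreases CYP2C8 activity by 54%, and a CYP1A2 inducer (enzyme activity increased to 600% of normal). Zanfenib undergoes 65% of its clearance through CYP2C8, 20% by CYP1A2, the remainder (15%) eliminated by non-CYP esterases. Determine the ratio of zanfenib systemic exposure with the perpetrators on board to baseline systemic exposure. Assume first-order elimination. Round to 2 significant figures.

0.61

CYP2C8: 0.65 × 0.46 = 0.299
CYP1A2: 0.2 × 6 = 1.2
Other: 0.15 (unchanged)
Relative clearance = 0.299 + 1.2 + 0.15 = 1.649.
Because systemic exposure varies inversely with clearance, the combined effect is 1 / 1.649 = 0.61.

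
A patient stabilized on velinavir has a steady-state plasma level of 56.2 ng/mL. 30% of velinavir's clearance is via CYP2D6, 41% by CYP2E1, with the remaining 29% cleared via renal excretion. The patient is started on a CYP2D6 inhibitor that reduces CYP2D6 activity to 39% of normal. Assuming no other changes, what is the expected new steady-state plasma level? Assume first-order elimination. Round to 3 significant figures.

68.8 ng/mL

The CYP2D6 pathway (30% of clearance) falls to 0.39× activity: 0.3 × 0.39 = 0.117.
CYP2E1 (41%) and the residual 29% are unaffected.
CL_new/CL_old = 0.117 + 0.41 + 0.29 = 0.817.
Steady-state plasma level ∝ 1/CL, so new value = 56.2 / 0.817 = 68.8 ng/mL.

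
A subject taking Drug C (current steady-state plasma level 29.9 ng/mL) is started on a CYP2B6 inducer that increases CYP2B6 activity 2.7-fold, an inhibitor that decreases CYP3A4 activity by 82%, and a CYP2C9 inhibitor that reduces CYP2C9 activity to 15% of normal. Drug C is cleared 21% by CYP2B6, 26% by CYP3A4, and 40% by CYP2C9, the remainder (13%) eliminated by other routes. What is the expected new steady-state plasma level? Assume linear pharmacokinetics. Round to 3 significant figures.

37.2 ng/mL

The CYP2B6 pathway (21% of clearance) increases to 2.7× activity: 0.21 × 2.7 = 0.567.
The CYP3A4 pathway (26% of clearance) is reduced to 0.18× activity: 0.26 × 0.18 = 0.0468.
The CYP2C9 pathway (40% of clearance) falls to 0.15× activity: 0.4 × 0.15 = 0.06.
The remaining 13% of clearance is unaffected.
New clearance relative to baseline: 0.567 + 0.0468 + 0.06 + 0.13 = 0.8038.
Steady-state plasma level ∝ 1/CL: new value = 29.9 / 0.8038 = 37.2 ng/mL.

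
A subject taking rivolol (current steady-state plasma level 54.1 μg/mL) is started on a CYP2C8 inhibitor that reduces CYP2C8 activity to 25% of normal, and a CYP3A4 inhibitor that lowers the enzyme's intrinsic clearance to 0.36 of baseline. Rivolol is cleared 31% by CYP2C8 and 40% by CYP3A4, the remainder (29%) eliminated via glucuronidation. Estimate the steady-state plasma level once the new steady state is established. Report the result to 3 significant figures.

106 μg/mL

The CYP2C8 pathway (31% of clearance) falls to 0.25× activity: 0.31 × 0.25 = 0.0775.
The CYP3A4 pathway (40% of clearance) is reduced to 0.36× activity: 0.4 × 0.36 = 0.144.
Non-CYP routes (29%) are unchanged.
CL_new/CL_old = 0.0775 + 0.144 + 0.29 = 0.5115.
New steady-state plasma level = 54.1 / 0.5115 = 106 μg/mL (concentration scales inversely with clearance).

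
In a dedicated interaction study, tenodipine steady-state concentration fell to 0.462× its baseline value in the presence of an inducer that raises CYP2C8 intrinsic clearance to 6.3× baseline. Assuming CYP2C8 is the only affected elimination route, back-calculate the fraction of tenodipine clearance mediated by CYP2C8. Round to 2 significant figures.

Let x = fm,CYP2C8. Because steady-state concentration ∝ 1/CL, relative clearance rose to 1/0.462 = 2.165.
Setting x·6.3 + (1 − x) = 2.165 and solving: x = (2.165 − 1)/(6.3 − 1) = 0.22.

0.22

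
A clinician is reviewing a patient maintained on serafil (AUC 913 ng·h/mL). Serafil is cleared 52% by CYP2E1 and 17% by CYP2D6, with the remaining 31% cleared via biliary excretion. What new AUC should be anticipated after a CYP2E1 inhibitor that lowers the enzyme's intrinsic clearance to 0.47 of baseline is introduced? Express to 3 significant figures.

The CYP2E1 pathway (52% of clearance) is reduced to 0.47× activity: 0.52 × 0.47 = 0.2444.
CYP2D6 (17%) and the residual 31% are unaffected.
Relative clearance = 0.2444 + 0.17 + 0.31 = 0.7244.
With dosing unchanged, AUC scales as 1/CL: 913 / 0.7244 = 1.26 × 10³ ng·h/mL.

1.26 × 10³ ng·h/mL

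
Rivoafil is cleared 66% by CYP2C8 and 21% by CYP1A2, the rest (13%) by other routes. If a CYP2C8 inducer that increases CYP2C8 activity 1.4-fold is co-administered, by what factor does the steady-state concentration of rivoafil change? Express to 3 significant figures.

0.791

CYP2C8: 0.66 × 1.4 = 0.924
CYP1A2: 0.21 (unchanged)
Other: 0.13 (unchanged)
CL_new/CL_old = 0.924 + 0.21 + 0.13 = 1.264.
Steady-state concentration is inversely proportional to clearance, so the fold-change is 1 / 1.264 = 0.791.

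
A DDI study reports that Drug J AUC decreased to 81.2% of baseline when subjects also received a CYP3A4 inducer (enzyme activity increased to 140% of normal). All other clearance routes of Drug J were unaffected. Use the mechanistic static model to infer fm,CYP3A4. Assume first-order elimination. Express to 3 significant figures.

0.579

Call the CYP3A4 fraction fm. After the interaction, CL_new/CL_old = fm × 1.4 + (1 − fm).
AUC ratio = 1 / (new CL fraction), so new CL fraction = 1 / 0.812 = 1.232.
fm × 1.4 + 1 − fm = 1.232  ⇒  fm × (1.4 − 1) = 0.2315  ⇒  fm = 0.579.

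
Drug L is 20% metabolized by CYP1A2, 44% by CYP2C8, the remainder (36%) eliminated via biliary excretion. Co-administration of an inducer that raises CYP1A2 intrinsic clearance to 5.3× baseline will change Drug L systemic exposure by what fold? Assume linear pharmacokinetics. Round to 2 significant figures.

0.54

The CYP1A2 pathway (20% of clearance) is boosted to 5.3× activity: 0.2 × 5.3 = 1.06.
CYP2C8 (44%) and the residual 36% are unaffected.
Relative clearance = 1.06 + 0.44 + 0.36 = 1.86.
Since systemic exposure ∝ 1/CL, the ratio is 1 / 1.86 = 0.54.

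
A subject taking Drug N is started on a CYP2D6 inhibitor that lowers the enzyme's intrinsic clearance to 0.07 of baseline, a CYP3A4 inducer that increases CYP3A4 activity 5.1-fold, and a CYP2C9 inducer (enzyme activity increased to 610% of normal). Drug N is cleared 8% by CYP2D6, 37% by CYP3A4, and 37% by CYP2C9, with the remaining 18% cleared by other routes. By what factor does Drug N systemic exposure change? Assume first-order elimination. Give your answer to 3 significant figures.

0.231

CYP2D6: 0.08 × 0.07 = 0.0056
CYP3A4: 0.37 × 5.1 = 1.887
CYP2C9: 0.37 × 6.1 = 2.257
Other: 0.18 (unchanged)
Relative clearance = 0.0056 + 1.887 + 2.257 + 0.18 = 4.3296.
Net systemic exposure ratio = 1 / 4.3296 = 0.231.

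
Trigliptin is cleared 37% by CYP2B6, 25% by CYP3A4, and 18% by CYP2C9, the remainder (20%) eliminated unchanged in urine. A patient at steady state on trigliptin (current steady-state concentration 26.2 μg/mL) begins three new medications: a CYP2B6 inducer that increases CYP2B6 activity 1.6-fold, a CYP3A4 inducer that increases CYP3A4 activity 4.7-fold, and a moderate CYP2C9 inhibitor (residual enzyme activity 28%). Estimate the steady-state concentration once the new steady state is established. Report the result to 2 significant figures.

13 μg/mL

The CYP2B6 pathway (37% of clearance) increases to 1.6× activity: 0.37 × 1.6 = 0.592.
The CYP3A4 pathway (25% of clearance) rises to 4.7× activity: 0.25 × 4.7 = 1.175.
The CYP2C9 pathway (18% of clearance) drops to 0.28× activity: 0.18 × 0.28 = 0.0504.
Non-CYP routes (20%) are unchanged.
New clearance relative to baseline: 0.592 + 1.175 + 0.0504 + 0.2 = 2.0174.
Steady-state concentration ∝ 1/CL: new value = 26.2 / 2.0174 = 13 μg/mL.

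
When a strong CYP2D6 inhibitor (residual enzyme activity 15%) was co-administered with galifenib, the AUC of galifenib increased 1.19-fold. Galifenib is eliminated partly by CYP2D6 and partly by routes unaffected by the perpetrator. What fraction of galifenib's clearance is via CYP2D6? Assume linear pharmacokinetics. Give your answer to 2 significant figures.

0.19

CL'/CL = 1 / 1.19 = 0.8403
0.15·fm + (1 − fm) = 0.8403
fm = (0.8403 − 1) / (0.15 − 1) = 0.19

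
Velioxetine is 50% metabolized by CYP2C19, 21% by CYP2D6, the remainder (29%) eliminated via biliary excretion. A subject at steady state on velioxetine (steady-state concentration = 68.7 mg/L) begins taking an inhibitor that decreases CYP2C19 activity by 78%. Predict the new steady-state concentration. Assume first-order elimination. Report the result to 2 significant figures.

1.1 × 10² mg/L

The CYP2C19 pathway (50% of clearance) is reduced to 0.22× activity: 0.5 × 0.22 = 0.11.
CYP2D6 (21%) and the residual 29% are unaffected.
Relative clearance = 0.11 + 0.21 + 0.29 = 0.61.
With dosing unchanged, steady-state concentration scales as 1/CL: 68.7 / 0.61 = 1.1 × 10² mg/L.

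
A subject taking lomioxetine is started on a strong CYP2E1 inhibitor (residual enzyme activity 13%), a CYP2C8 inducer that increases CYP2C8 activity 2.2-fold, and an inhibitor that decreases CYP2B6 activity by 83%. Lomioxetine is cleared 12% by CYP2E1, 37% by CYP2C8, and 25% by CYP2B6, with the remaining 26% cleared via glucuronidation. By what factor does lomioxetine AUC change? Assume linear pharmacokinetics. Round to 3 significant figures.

0.883

The CYP2E1 pathway (12% of clearance) falls to 0.13× activity: 0.12 × 0.13 = 0.0156.
The CYP2C8 pathway (37% of clearance) increases to 2.2× activity: 0.37 × 2.2 = 0.814.
The CYP2B6 pathway (25% of clearance) is reduced to 0.17× activity: 0.25 × 0.17 = 0.0425.
The remaining 26% of clearance is unaffected.
CL_new/CL_old = 0.0156 + 0.814 + 0.0425 + 0.26 = 1.1321.
Net AUC ratio = 1 / 1.1321 = 0.883.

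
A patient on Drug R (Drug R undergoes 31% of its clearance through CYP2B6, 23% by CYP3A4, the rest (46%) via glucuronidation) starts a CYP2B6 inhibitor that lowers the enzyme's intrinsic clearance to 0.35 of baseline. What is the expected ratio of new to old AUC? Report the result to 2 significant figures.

1.3

CYP2B6: 0.31 × 0.35 = 0.1085
CYP3A4: 0.23 (unchanged)
Other: 0.46 (unchanged)
CL_new/CL_old = 0.1085 + 0.23 + 0.46 = 0.7985.
AUC ratio = CL_old/CL_new = 1 / 0.7985 = 1.3.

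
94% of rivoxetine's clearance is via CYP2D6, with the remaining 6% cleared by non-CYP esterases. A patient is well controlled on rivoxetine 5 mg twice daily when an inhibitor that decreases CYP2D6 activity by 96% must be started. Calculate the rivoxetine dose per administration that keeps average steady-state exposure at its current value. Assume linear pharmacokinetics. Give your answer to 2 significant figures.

The CYP2D6 pathway (94% of clearance) falls to 0.04× activity: 0.94 × 0.04 = 0.0376.
Non-CYP routes (6%) are unchanged.
CL_new/CL_old = 0.0376 + 0.06 = 0.0976.
Css,avg = (dose rate)/CL, so holding Css fixed requires dose ∝ CL: 5 × 0.0976 = 0.49 mg.

0.49 mg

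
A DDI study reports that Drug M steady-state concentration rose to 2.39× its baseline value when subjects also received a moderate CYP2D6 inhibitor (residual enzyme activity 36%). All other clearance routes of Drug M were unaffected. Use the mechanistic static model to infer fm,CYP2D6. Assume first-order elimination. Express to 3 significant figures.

0.909

Write x for the fraction cleared via CYP2D6. The observed steady-state concentration change means clearance fell to 1/2.39 = 0.4184 of baseline.
Only the CYP2D6 route changed, so 0.4184 = x·0.36 + (1 − x), giving x = 0.909.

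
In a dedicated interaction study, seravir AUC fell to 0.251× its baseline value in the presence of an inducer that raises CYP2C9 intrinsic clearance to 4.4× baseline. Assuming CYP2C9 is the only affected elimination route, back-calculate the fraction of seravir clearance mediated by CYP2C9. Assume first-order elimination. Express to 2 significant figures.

0.88

Write x for the fraction cleared via CYP2C9. The observed AUC change means clearance rose to 1/0.251 = 3.984 of baseline.
Setting x·4.4 + (1 − x) = 3.984 and solving: x = (3.984 − 1)/(4.4 − 1) = 0.88.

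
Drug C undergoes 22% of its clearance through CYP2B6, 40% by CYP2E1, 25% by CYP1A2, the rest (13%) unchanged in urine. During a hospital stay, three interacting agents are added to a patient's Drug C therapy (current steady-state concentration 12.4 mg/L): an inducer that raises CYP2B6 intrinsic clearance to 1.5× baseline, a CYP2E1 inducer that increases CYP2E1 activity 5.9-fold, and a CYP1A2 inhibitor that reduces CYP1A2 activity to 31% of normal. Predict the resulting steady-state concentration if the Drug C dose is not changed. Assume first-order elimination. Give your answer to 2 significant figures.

4.3 mg/L

The CYP2B6 pathway (22% of clearance) rises to 1.5× activity: 0.22 × 1.5 = 0.33.
The CYP2E1 pathway (40% of clearance) increases to 5.9× activity: 0.4 × 5.9 = 2.36.
The CYP1A2 pathway (25% of clearance) falls to 0.31× activity: 0.25 × 0.31 = 0.0775.
The remaining 13% of clearance is unaffected.
New clearance relative to baseline: 0.33 + 2.36 + 0.0775 + 0.13 = 2.8975.
Dividing the baseline by the relative clearance: 12.4 / 2.8975 = 4.3 mg/L.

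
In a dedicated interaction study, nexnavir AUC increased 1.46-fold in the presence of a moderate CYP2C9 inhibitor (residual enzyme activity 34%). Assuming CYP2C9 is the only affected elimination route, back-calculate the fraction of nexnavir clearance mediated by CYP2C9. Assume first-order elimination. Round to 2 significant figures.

Let x = fm,CYP2C9. Because AUC ∝ 1/CL, relative clearance fell to 1/1.46 = 0.6849.
Only the CYP2C9 route changed, so 0.6849 = x·0.34 + (1 − x), giving x = 0.48.

0.48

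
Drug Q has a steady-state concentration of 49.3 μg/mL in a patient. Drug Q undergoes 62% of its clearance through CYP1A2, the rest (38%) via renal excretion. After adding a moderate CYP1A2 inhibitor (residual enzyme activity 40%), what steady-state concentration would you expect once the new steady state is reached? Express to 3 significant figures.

78.5 μg/mL

The CYP1A2 pathway (62% of clearance) drops to 0.4× activity: 0.62 × 0.4 = 0.248.
Non-CYP routes (38%) are unchanged.
Relative clearance = 0.248 + 0.38 = 0.628.
With dosing unchanged, steady-state concentration scales as 1/CL: 49.3 / 0.628 = 78.5 μg/mL.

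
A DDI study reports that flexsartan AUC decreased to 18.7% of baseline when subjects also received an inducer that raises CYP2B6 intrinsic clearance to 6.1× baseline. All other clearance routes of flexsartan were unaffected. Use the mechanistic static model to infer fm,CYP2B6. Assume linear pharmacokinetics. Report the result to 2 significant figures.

0.85

Let fm be the CYP2B6 fraction. New clearance relative to baseline = fm × 6.1 + (1 − fm).
AUC ratio = 1 / (new CL fraction), so new CL fraction = 1 / 0.187 = 5.348.
fm × 6.1 + 1 − fm = 5.348  ⇒  fm × (6.1 − 1) = 4.348  ⇒  fm = 0.85.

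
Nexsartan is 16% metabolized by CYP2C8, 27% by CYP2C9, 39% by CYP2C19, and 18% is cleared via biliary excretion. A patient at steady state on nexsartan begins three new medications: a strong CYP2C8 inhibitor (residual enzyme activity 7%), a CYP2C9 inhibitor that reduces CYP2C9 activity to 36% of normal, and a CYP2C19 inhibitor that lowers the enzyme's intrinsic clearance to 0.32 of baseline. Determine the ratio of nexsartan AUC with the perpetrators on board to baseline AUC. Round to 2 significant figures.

The CYP2C8 pathway (16% of clearance) is reduced to 0.07× activity: 0.16 × 0.07 = 0.0112.
The CYP2C9 pathway (27% of clearance) falls to 0.36× activity: 0.27 × 0.36 = 0.0972.
The CYP2C19 pathway (39% of clearance) falls to 0.32× activity: 0.39 × 0.32 = 0.1248.
Non-CYP routes (18%) are unchanged.
New clearance relative to baseline: 0.0112 + 0.0972 + 0.1248 + 0.18 = 0.4132.
AUC ∝ 1/CL: fold-change = 1 / 0.4132 = 2.4.

2.4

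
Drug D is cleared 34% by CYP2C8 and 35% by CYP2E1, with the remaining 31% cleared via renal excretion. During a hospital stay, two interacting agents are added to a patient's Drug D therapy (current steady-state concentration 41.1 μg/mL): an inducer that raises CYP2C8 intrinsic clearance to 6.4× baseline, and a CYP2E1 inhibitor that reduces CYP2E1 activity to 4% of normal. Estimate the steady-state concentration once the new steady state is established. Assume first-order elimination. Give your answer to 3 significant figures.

16.4 μg/mL

The CYP2C8 pathway (34% of clearance) rises to 6.4× activity: 0.34 × 6.4 = 2.176.
The CYP2E1 pathway (35% of clearance) drops to 0.04× activity: 0.35 × 0.04 = 0.014.
Non-CYP routes (31%) are unchanged.
Relative clearance = 2.176 + 0.014 + 0.31 = 2.5.
Steady-state concentration ∝ 1/CL: new value = 41.1 / 2.5 = 16.4 μg/mL.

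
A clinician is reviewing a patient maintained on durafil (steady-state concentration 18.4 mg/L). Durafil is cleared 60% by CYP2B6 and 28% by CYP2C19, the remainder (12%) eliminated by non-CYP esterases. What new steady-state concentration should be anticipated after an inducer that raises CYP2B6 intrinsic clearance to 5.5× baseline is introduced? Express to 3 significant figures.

4.97 mg/L

The CYP2B6 pathway (60% of clearance) is boosted to 5.5× activity: 0.6 × 5.5 = 3.3.
CYP2C19 (28%) and the residual 12% are unaffected.
New clearance relative to baseline: 3.3 + 0.28 + 0.12 = 3.7.
New steady-state concentration = baseline ÷ relative clearance = 18.4 / 3.7 = 4.97 mg/L.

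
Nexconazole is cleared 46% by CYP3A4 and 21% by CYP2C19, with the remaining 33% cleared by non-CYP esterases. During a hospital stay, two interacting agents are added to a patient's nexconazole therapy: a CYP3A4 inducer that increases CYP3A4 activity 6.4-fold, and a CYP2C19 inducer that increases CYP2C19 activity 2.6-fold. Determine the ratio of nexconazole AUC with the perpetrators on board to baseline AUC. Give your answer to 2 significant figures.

The CYP3A4 pathway (46% of clearance) rises to 6.4× activity: 0.46 × 6.4 = 2.944.
The CYP2C19 pathway (21% of clearance) increases to 2.6× activity: 0.21 × 2.6 = 0.546.
Non-CYP routes (33%) are unchanged.
New clearance relative to baseline: 2.944 + 0.546 + 0.33 = 3.82.
Net AUC ratio = 1 / 3.82 = 0.26.

0.26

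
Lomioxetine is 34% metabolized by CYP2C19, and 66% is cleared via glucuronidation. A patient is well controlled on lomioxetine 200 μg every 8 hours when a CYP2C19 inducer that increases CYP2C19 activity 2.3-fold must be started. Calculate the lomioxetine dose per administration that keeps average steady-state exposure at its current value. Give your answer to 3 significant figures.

CYP2C19: 0.34 × 2.3 = 0.782
Other: 0.66 (unchanged)
Relative clearance = 0.782 + 0.66 = 1.442.
To maintain the same steady-state level, dose must scale with clearance: new dose = 200 × 1.442 = 288 μg.

288 μg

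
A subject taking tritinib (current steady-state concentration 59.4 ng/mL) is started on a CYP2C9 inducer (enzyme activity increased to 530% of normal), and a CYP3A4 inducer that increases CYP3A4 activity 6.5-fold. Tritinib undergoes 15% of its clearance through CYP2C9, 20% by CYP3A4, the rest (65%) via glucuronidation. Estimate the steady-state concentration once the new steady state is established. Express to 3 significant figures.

The CYP2C9 pathway (15% of clearance) rises to 5.3× activity: 0.15 × 5.3 = 0.795.
The CYP3A4 pathway (20% of clearance) increases to 6.5× activity: 0.2 × 6.5 = 1.3.
The remaining 65% of clearance is unaffected.
Relative clearance = 0.795 + 1.3 + 0.65 = 2.745.
Steady-state concentration ∝ 1/CL: new value = 59.4 / 2.745 = 21.6 ng/mL.

21.6 ng/mL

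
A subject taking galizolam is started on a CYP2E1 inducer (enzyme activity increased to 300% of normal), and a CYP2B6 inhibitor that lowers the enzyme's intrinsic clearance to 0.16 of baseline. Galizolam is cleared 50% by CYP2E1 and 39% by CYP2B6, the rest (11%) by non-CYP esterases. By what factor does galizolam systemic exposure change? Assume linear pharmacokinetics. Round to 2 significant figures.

The CYP2E1 pathway (50% of clearance) is boosted to 3× activity: 0.5 × 3 = 1.5.
The CYP2B6 pathway (39% of clearance) drops to 0.16× activity: 0.39 × 0.16 = 0.0624.
Non-CYP routes (11%) are unchanged.
Relative clearance = 1.5 + 0.0624 + 0.11 = 1.6724.
Systemic exposure ∝ 1/CL: fold-change = 1 / 1.6724 = 0.60.

0.60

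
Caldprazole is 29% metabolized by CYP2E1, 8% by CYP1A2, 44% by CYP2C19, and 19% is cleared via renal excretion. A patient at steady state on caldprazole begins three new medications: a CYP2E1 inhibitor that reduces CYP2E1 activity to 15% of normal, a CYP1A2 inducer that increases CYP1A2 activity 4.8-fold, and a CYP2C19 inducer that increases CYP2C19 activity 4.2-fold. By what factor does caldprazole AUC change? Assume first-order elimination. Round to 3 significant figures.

0.406

The CYP2E1 pathway (29% of clearance) drops to 0.15× activity: 0.29 × 0.15 = 0.0435.
The CYP1A2 pathway (8% of clearance) rises to 4.8× activity: 0.08 × 4.8 = 0.384.
The CYP2C19 pathway (44% of clearance) increases to 4.2× activity: 0.44 × 4.2 = 1.848.
The remaining 19% of clearance is unaffected.
New clearance relative to baseline: 0.0435 + 0.384 + 1.848 + 0.19 = 2.4655.
Net AUC ratio = 1 / 2.4655 = 0.406.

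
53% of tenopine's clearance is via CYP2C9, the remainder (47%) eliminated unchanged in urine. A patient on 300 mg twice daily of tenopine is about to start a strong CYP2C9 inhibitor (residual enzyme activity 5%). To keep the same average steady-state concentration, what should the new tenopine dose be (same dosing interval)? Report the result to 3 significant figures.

149 mg

The CYP2C9 pathway (53% of clearance) drops to 0.05× activity: 0.53 × 0.05 = 0.0265.
Non-CYP routes (47%) are unchanged.
CL_new/CL_old = 0.0265 + 0.47 = 0.4965.
Exposure is unchanged when dose changes in proportion to clearance. New dose = 300 mg × 0.4965 = 149 mg.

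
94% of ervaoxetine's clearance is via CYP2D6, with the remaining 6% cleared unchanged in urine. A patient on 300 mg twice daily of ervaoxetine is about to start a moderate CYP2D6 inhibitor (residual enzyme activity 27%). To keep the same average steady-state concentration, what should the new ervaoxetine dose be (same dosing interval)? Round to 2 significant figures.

94 mg

The CYP2D6 pathway (94% of clearance) drops to 0.27× activity: 0.94 × 0.27 = 0.2538.
Non-CYP routes (6%) are unchanged.
Relative clearance = 0.2538 + 0.06 = 0.3138.
Css,avg = (dose rate)/CL, so holding Css fixed requires dose ∝ CL: 300 × 0.3138 = 94 mg.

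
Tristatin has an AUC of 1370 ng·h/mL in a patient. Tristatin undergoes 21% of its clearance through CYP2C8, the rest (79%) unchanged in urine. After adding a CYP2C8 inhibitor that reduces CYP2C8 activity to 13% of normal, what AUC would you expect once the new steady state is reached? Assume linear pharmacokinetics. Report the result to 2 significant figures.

The CYP2C8 pathway (21% of clearance) falls to 0.13× activity: 0.21 × 0.13 = 0.0273.
The remaining 79% of clearance is unaffected.
Relative clearance = 0.0273 + 0.79 = 0.8173.
New AUC = baseline ÷ relative clearance = 1370 / 0.8173 = 1.7 × 10³ ng·h/mL.

1.7 × 10³ ng·h/mL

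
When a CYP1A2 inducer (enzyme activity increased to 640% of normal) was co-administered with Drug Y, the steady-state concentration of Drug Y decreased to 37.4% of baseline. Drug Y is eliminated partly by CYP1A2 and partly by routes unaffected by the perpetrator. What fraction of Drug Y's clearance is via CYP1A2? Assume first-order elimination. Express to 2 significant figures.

Call the CYP1A2 fraction fm. After the interaction, CL_new/CL_old = fm × 6.4 + (1 − fm).
Steady-state concentration ratio = 1 / (new CL fraction), so new CL fraction = 1 / 0.374 = 2.674.
fm × 6.4 + 1 − fm = 2.674  ⇒  fm × (6.4 − 1) = 1.674  ⇒  fm = 0.31.

0.31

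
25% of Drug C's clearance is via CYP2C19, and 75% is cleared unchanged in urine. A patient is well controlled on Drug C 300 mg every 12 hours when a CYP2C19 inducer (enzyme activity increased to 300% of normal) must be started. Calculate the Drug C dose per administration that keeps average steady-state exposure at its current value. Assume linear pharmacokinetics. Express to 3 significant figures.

450 mg

The CYP2C19 pathway (25% of clearance) increases to 3× activity: 0.25 × 3 = 0.75.
Non-CYP routes (75%) are unchanged.
Relative clearance = 0.75 + 0.75 = 1.5.
Css,avg = (dose rate)/CL, so holding Css fixed requires dose ∝ CL: 300 × 1.5 = 450 mg.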